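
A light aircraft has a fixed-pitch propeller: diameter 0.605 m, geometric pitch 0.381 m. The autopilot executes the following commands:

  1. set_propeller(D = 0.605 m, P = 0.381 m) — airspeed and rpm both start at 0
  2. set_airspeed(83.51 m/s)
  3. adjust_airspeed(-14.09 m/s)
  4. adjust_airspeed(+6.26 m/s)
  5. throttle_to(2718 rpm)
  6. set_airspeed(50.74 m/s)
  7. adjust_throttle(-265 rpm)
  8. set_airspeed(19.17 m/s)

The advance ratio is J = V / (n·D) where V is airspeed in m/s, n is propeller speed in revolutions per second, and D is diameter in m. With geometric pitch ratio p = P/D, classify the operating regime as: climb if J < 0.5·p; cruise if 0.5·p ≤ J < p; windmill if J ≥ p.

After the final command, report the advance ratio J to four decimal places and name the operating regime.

J = 0.7750, regime = windmill

set_propeller: D = 0.605 m, P = 0.381 m (p = P/D = 0.629752); state ← (V=0, rpm=0)
set_airspeed(83.51): V ← 83.51 m/s
adjust_airspeed(-14.09): V ← 83.51 -14.09 = 69.42 m/s
adjust_airspeed(+6.26): V ← 69.42 +6.26 = 75.68 m/s
throttle_to(2718): rpm ← 2718
set_airspeed(50.74): V ← 50.74 m/s
adjust_throttle(-265): rpm ← 2718 -265 = 2453
set_airspeed(19.17): V ← 19.17 m/s
final state: V = 19.17 m/s, rpm = 2453 → n = rpm/60 = 40.883333 rev/s
J = V / (n·D) = 19.17 / (40.883333 × 0.605) = 0.775033
regime bands: climb J<0.3149 | cruise [0.3149, 0.6298) | windmill J≥0.6298
J = 0.7750 → windmill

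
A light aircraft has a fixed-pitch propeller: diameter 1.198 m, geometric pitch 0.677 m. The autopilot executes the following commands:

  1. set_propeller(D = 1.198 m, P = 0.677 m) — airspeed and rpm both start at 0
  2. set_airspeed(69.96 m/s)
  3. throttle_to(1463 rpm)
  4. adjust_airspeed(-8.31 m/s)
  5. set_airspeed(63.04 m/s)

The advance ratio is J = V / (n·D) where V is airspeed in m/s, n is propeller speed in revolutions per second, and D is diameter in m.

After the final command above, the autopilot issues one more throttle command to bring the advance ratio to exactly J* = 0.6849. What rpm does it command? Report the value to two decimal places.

rpm = 4609.81

set_propeller: D = 1.198 m, P = 0.677 m (p = P/D = 0.565109); state ← (V=0, rpm=0)
set_airspeed(69.96): V ← 69.96 m/s
throttle_to(1463): rpm ← 1463
adjust_airspeed(-8.31): V ← 69.96 -8.31 = 61.65 m/s
set_airspeed(63.04): V ← 63.04 m/s
final state: V = 63.04 m/s, rpm = 1463 → n = rpm/60 = 24.383333 rev/s
target J* = 0.6849; solve J* = V/(n·D) for n: n = V/(J*·D) = 63.04/(0.6849 × 1.198) = 76.830245 rev/s
rpm = 60·n = 4609.814723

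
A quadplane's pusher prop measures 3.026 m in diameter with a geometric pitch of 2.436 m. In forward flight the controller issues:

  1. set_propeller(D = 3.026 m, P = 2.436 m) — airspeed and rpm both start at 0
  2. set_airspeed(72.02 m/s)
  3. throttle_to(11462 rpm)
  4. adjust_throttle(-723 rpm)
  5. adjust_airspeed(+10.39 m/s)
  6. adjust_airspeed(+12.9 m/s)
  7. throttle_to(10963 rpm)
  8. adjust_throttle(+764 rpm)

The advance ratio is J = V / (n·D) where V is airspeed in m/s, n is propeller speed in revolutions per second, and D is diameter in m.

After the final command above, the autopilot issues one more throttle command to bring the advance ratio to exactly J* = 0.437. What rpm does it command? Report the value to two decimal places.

set_propeller: D = 3.026 m, P = 2.436 m (p = P/D = 0.805023); state ← (V=0, rpm=0)
set_airspeed(72.02): V ← 72.02 m/s
throttle_to(11462): rpm ← 11462
adjust_throttle(-723): rpm ← 11462 -723 = 10739
adjust_airspeed(+10.39): V ← 72.02 +10.39 = 82.41 m/s
adjust_airspeed(+12.9): V ← 82.41 +12.9 = 95.31 m/s
throttle_to(10963): rpm ← 10963
adjust_throttle(+764): rpm ← 10963 +764 = 11727
final state: V = 95.31 m/s, rpm = 11727 → n = rpm/60 = 195.450000 rev/s
target J* = 0.437; solve J* = V/(n·D) for n: n = V/(J*·D) = 95.31/(0.437 × 3.026) = 72.075574 rev/s
rpm = 60·n = 4324.534432

rpm = 4324.53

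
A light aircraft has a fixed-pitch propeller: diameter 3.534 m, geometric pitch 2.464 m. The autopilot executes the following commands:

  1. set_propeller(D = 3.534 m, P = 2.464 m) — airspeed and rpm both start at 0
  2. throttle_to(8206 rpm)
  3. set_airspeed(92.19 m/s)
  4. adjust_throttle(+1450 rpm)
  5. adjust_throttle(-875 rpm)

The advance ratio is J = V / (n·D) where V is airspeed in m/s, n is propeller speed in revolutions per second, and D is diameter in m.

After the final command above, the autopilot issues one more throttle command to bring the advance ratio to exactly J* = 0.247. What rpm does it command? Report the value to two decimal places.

set_propeller: D = 3.534 m, P = 2.464 m (p = P/D = 0.697227); state ← (V=0, rpm=0)
throttle_to(8206): rpm ← 8206
set_airspeed(92.19): V ← 92.19 m/s
adjust_throttle(+1450): rpm ← 8206 +1450 = 9656
adjust_throttle(-875): rpm ← 9656 -875 = 8781
final state: V = 92.19 m/s, rpm = 8781 → n = rpm/60 = 146.350000 rev/s
target J* = 0.247; solve J* = V/(n·D) for n: n = V/(J*·D) = 92.19/(0.247 × 3.534) = 105.613714 rev/s
rpm = 60·n = 6336.822859

rpm = 6336.82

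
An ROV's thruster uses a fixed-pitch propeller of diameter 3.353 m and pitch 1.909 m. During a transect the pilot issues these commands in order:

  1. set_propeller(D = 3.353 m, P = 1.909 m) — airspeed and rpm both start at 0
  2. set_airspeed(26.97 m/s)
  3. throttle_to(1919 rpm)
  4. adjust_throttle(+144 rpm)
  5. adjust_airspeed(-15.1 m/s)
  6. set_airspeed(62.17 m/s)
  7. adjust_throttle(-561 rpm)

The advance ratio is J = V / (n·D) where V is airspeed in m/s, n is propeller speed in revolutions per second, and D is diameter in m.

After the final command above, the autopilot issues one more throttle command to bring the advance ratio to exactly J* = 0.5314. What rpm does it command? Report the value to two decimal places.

set_propeller: D = 3.353 m, P = 1.909 m (p = P/D = 0.569341); state ← (V=0, rpm=0)
set_airspeed(26.97): V ← 26.97 m/s
throttle_to(1919): rpm ← 1919
adjust_throttle(+144): rpm ← 1919 +144 = 2063
adjust_airspeed(-15.1): V ← 26.97 -15.1 = 11.87 m/s
set_airspeed(62.17): V ← 62.17 m/s
adjust_throttle(-561): rpm ← 2063 -561 = 1502
final state: V = 62.17 m/s, rpm = 1502 → n = rpm/60 = 25.033333 rev/s
target J* = 0.5314; solve J* = V/(n·D) for n: n = V/(J*·D) = 62.17/(0.5314 × 3.353) = 34.891992 rev/s
rpm = 60·n = 2093.519518

rpm = 2093.52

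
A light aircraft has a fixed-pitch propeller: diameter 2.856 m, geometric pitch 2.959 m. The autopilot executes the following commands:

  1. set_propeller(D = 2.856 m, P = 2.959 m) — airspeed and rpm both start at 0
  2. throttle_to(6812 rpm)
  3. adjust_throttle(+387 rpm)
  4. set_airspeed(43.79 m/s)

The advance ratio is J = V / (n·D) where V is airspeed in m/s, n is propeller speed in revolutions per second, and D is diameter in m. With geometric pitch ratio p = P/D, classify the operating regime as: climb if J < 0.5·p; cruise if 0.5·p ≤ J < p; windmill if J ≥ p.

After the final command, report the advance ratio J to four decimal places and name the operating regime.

J = 0.1278, regime = climb

set_propeller: D = 2.856 m, P = 2.959 m (p = P/D = 1.036064); state ← (V=0, rpm=0)
throttle_to(6812): rpm ← 6812
adjust_throttle(+387): rpm ← 6812 +387 = 7199
set_airspeed(43.79): V ← 43.79 m/s
final state: V = 43.79 m/s, rpm = 7199 → n = rpm/60 = 119.983333 rev/s
J = V / (n·D) = 43.79 / (119.983333 × 2.856) = 0.127790
regime bands: climb J<0.5180 | cruise [0.5180, 1.0361) | windmill J≥1.0361
J = 0.1278 → climb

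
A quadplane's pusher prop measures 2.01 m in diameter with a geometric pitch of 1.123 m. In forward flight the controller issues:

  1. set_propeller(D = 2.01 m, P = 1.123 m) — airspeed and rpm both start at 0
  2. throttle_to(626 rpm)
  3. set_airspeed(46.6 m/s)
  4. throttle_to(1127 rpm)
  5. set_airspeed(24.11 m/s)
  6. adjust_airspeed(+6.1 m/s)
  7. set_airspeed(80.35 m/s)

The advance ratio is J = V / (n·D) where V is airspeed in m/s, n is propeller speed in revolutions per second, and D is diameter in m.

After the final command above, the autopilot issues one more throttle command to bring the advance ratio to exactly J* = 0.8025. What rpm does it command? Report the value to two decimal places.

rpm = 2988.79

set_propeller: D = 2.01 m, P = 1.123 m (p = P/D = 0.558706); state ← (V=0, rpm=0)
throttle_to(626): rpm ← 626
set_airspeed(46.6): V ← 46.6 m/s
throttle_to(1127): rpm ← 1127
set_airspeed(24.11): V ← 24.11 m/s
adjust_airspeed(+6.1): V ← 24.11 +6.1 = 30.21 m/s
set_airspeed(80.35): V ← 80.35 m/s
final state: V = 80.35 m/s, rpm = 1127 → n = rpm/60 = 18.783333 rev/s
target J* = 0.8025; solve J* = V/(n·D) for n: n = V/(J*·D) = 80.35/(0.8025 × 2.01) = 49.813239 rev/s
rpm = 60·n = 2988.794346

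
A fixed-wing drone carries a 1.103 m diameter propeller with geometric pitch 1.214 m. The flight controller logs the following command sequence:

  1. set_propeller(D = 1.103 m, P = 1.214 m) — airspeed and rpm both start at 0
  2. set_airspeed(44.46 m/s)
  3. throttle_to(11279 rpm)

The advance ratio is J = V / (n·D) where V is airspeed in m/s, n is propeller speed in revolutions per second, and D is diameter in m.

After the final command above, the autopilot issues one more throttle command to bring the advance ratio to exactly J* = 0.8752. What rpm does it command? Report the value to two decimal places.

rpm = 2763.36

set_propeller: D = 1.103 m, P = 1.214 m (p = P/D = 1.100635); state ← (V=0, rpm=0)
set_airspeed(44.46): V ← 44.46 m/s
throttle_to(11279): rpm ← 11279
final state: V = 44.46 m/s, rpm = 11279 → n = rpm/60 = 187.983333 rev/s
target J* = 0.8752; solve J* = V/(n·D) for n: n = V/(J*·D) = 44.46/(0.8752 × 1.103) = 46.056045 rev/s
rpm = 60·n = 2763.362676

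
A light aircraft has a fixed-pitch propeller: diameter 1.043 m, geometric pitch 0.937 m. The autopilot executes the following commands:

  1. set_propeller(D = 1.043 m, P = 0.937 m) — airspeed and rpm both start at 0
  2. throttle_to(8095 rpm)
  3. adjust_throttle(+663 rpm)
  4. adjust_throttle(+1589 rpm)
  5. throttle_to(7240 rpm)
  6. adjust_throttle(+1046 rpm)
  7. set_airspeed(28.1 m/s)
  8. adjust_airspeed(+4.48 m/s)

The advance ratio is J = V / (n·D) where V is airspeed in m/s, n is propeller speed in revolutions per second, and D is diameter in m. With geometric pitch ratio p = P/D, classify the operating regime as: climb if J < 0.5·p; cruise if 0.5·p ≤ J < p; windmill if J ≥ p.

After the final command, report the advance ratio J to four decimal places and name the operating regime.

set_propeller: D = 1.043 m, P = 0.937 m (p = P/D = 0.898370); state ← (V=0, rpm=0)
throttle_to(8095): rpm ← 8095
adjust_throttle(+663): rpm ← 8095 +663 = 8758
adjust_throttle(+1589): rpm ← 8758 +1589 = 10347
throttle_to(7240): rpm ← 7240
adjust_throttle(+1046): rpm ← 7240 +1046 = 8286
set_airspeed(28.1): V ← 28.1 m/s
adjust_airspeed(+4.48): V ← 28.1 +4.48 = 32.58 m/s
final state: V = 32.58 m/s, rpm = 8286 → n = rpm/60 = 138.100000 rev/s
J = V / (n·D) = 32.58 / (138.100000 × 1.043) = 0.226190
regime bands: climb J<0.4492 | cruise [0.4492, 0.8984) | windmill J≥0.8984
J = 0.2262 → climb

J = 0.2262, regime = climb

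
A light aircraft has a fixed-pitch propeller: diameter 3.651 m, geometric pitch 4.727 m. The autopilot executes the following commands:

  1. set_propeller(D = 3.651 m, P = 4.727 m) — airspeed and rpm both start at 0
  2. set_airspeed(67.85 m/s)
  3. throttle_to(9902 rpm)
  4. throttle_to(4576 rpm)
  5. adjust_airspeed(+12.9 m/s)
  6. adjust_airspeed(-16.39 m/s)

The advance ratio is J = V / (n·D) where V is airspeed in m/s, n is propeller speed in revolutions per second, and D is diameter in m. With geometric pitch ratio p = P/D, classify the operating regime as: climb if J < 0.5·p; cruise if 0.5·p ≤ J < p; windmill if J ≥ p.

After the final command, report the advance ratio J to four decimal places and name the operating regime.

set_propeller: D = 3.651 m, P = 4.727 m (p = P/D = 1.294714); state ← (V=0, rpm=0)
set_airspeed(67.85): V ← 67.85 m/s
throttle_to(9902): rpm ← 9902
throttle_to(4576): rpm ← 4576
adjust_airspeed(+12.9): V ← 67.85 +12.9 = 80.75 m/s
adjust_airspeed(-16.39): V ← 80.75 -16.39 = 64.36 m/s
final state: V = 64.36 m/s, rpm = 4576 → n = rpm/60 = 76.266667 rev/s
J = V / (n·D) = 64.36 / (76.266667 × 3.651) = 0.231137
regime bands: climb J<0.6474 | cruise [0.6474, 1.2947) | windmill J≥1.2947
J = 0.2311 → climb

J = 0.2311, regime = climb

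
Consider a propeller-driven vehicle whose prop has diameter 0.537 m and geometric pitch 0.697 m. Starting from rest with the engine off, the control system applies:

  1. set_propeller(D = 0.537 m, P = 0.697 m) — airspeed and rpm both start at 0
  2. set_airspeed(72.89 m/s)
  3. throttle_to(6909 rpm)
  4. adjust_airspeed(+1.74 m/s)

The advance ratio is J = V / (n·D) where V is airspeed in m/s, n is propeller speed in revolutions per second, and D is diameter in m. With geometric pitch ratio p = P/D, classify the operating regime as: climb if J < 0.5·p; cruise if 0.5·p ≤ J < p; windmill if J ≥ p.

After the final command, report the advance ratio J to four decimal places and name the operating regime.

J = 1.2069, regime = cruise

set_propeller: D = 0.537 m, P = 0.697 m (p = P/D = 1.297952); state ← (V=0, rpm=0)
set_airspeed(72.89): V ← 72.89 m/s
throttle_to(6909): rpm ← 6909
adjust_airspeed(+1.74): V ← 72.89 +1.74 = 74.63 m/s
final state: V = 74.63 m/s, rpm = 6909 → n = rpm/60 = 115.150000 rev/s
J = V / (n·D) = 74.63 / (115.150000 × 0.537) = 1.206911
regime bands: climb J<0.6490 | cruise [0.6490, 1.2980) | windmill J≥1.2980
J = 1.2069 → cruise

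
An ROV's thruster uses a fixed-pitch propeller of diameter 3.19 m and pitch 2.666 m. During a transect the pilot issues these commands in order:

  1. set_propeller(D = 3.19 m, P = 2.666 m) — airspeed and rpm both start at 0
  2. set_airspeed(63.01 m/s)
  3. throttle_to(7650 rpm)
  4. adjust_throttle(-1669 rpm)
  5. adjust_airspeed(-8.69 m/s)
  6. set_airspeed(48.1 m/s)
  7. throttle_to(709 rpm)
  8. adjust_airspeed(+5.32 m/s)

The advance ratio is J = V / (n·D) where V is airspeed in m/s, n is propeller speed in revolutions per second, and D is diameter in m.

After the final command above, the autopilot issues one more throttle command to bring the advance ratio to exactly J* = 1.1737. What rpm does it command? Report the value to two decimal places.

rpm = 856.07

set_propeller: D = 3.19 m, P = 2.666 m (p = P/D = 0.835737); state ← (V=0, rpm=0)
set_airspeed(63.01): V ← 63.01 m/s
throttle_to(7650): rpm ← 7650
adjust_throttle(-1669): rpm ← 7650 -1669 = 5981
adjust_airspeed(-8.69): V ← 63.01 -8.69 = 54.32 m/s
set_airspeed(48.1): V ← 48.1 m/s
throttle_to(709): rpm ← 709
adjust_airspeed(+5.32): V ← 48.1 +5.32 = 53.42 m/s
final state: V = 53.42 m/s, rpm = 709 → n = rpm/60 = 11.816667 rev/s
target J* = 1.1737; solve J* = V/(n·D) for n: n = V/(J*·D) = 53.42/(1.1737 × 3.19) = 14.267770 rev/s
rpm = 60·n = 856.066193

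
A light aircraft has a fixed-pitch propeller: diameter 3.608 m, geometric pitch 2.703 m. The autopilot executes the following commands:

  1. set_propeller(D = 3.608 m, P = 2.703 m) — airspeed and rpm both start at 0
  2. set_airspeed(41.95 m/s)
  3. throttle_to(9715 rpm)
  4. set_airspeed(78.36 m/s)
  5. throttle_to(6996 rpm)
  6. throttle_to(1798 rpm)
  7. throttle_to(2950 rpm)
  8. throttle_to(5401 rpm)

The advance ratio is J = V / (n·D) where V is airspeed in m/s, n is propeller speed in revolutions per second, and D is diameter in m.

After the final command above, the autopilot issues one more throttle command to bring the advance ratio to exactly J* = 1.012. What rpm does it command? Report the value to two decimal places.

set_propeller: D = 3.608 m, P = 2.703 m (p = P/D = 0.749169); state ← (V=0, rpm=0)
set_airspeed(41.95): V ← 41.95 m/s
throttle_to(9715): rpm ← 9715
set_airspeed(78.36): V ← 78.36 m/s
throttle_to(6996): rpm ← 6996
throttle_to(1798): rpm ← 1798
throttle_to(2950): rpm ← 2950
throttle_to(5401): rpm ← 5401
final state: V = 78.36 m/s, rpm = 5401 → n = rpm/60 = 90.016667 rev/s
target J* = 1.012; solve J* = V/(n·D) for n: n = V/(J*·D) = 78.36/(1.012 × 3.608) = 21.460873 rev/s
rpm = 60·n = 1287.652384

rpm = 1287.65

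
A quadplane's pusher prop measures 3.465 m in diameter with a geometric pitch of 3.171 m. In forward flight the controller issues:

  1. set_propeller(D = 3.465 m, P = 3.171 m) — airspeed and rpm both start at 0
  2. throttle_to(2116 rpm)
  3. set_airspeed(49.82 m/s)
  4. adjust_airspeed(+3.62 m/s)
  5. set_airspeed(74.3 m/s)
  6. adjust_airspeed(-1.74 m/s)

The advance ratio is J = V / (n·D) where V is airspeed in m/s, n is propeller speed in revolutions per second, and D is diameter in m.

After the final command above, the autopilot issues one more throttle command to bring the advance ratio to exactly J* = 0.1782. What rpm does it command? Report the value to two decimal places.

rpm = 7050.79

set_propeller: D = 3.465 m, P = 3.171 m (p = P/D = 0.915152); state ← (V=0, rpm=0)
throttle_to(2116): rpm ← 2116
set_airspeed(49.82): V ← 49.82 m/s
adjust_airspeed(+3.62): V ← 49.82 +3.62 = 53.44 m/s
set_airspeed(74.3): V ← 74.3 m/s
adjust_airspeed(-1.74): V ← 74.3 -1.74 = 72.56 m/s
final state: V = 72.56 m/s, rpm = 2116 → n = rpm/60 = 35.266667 rev/s
target J* = 0.1782; solve J* = V/(n·D) for n: n = V/(J*·D) = 72.56/(0.1782 × 3.465) = 117.513114 rev/s
rpm = 60·n = 7050.786849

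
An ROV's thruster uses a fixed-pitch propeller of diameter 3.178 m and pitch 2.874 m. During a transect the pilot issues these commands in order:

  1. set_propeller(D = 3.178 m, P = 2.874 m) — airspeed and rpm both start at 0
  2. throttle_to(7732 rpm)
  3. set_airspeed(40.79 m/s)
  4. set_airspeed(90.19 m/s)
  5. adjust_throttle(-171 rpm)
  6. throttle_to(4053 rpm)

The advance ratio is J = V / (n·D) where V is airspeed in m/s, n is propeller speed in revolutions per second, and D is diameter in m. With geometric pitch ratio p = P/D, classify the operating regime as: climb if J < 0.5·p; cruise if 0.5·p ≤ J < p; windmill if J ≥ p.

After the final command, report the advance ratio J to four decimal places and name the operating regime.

set_propeller: D = 3.178 m, P = 2.874 m (p = P/D = 0.904342); state ← (V=0, rpm=0)
throttle_to(7732): rpm ← 7732
set_airspeed(40.79): V ← 40.79 m/s
set_airspeed(90.19): V ← 90.19 m/s
adjust_throttle(-171): rpm ← 7732 -171 = 7561
throttle_to(4053): rpm ← 4053
final state: V = 90.19 m/s, rpm = 4053 → n = rpm/60 = 67.550000 rev/s
J = V / (n·D) = 90.19 / (67.550000 × 3.178) = 0.420126
regime bands: climb J<0.4522 | cruise [0.4522, 0.9043) | windmill J≥0.9043
J = 0.4201 → climb

J = 0.4201, regime = climb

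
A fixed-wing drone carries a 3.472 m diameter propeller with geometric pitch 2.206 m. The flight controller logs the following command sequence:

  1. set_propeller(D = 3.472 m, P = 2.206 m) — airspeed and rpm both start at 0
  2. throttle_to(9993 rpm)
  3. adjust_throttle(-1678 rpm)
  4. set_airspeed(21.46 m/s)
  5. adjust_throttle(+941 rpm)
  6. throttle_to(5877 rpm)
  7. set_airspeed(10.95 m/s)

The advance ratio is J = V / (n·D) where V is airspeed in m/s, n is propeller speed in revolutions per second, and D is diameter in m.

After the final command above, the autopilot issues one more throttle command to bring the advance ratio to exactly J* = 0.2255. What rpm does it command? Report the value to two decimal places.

set_propeller: D = 3.472 m, P = 2.206 m (p = P/D = 0.635369); state ← (V=0, rpm=0)
throttle_to(9993): rpm ← 9993
adjust_throttle(-1678): rpm ← 9993 -1678 = 8315
set_airspeed(21.46): V ← 21.46 m/s
adjust_throttle(+941): rpm ← 8315 +941 = 9256
throttle_to(5877): rpm ← 5877
set_airspeed(10.95): V ← 10.95 m/s
final state: V = 10.95 m/s, rpm = 5877 → n = rpm/60 = 97.950000 rev/s
target J* = 0.2255; solve J* = V/(n·D) for n: n = V/(J*·D) = 10.95/(0.2255 × 3.472) = 13.985817 rev/s
rpm = 60·n = 839.149049

rpm = 839.15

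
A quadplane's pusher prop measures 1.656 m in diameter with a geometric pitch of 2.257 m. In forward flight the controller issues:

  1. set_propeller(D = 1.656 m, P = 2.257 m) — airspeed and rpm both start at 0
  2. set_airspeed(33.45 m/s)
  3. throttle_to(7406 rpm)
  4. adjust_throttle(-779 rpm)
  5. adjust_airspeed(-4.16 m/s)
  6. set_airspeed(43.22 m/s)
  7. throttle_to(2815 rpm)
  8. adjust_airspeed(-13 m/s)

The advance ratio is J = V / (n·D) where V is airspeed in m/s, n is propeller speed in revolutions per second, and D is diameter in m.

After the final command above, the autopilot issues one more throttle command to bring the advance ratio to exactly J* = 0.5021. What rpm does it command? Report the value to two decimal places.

rpm = 2180.70

set_propeller: D = 1.656 m, P = 2.257 m (p = P/D = 1.362923); state ← (V=0, rpm=0)
set_airspeed(33.45): V ← 33.45 m/s
throttle_to(7406): rpm ← 7406
adjust_throttle(-779): rpm ← 7406 -779 = 6627
adjust_airspeed(-4.16): V ← 33.45 -4.16 = 29.29 m/s
set_airspeed(43.22): V ← 43.22 m/s
throttle_to(2815): rpm ← 2815
adjust_airspeed(-13): V ← 43.22 -13 = 30.22 m/s
final state: V = 30.22 m/s, rpm = 2815 → n = rpm/60 = 46.916667 rev/s
target J* = 0.5021; solve J* = V/(n·D) for n: n = V/(J*·D) = 30.22/(0.5021 × 1.656) = 36.344936 rev/s
rpm = 60·n = 2180.696149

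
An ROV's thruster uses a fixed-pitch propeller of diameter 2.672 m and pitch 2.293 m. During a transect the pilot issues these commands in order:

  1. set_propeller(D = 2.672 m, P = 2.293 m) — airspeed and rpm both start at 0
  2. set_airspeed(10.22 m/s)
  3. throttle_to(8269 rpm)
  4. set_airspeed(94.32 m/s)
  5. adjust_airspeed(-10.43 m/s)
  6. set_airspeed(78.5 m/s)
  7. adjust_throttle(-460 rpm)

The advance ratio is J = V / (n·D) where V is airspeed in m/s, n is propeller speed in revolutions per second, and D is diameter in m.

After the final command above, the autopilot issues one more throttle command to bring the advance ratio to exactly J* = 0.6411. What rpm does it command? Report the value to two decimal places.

set_propeller: D = 2.672 m, P = 2.293 m (p = P/D = 0.858159); state ← (V=0, rpm=0)
set_airspeed(10.22): V ← 10.22 m/s
throttle_to(8269): rpm ← 8269
set_airspeed(94.32): V ← 94.32 m/s
adjust_airspeed(-10.43): V ← 94.32 -10.43 = 83.89 m/s
set_airspeed(78.5): V ← 78.5 m/s
adjust_throttle(-460): rpm ← 8269 -460 = 7809
final state: V = 78.5 m/s, rpm = 7809 → n = rpm/60 = 130.150000 rev/s
target J* = 0.6411; solve J* = V/(n·D) for n: n = V/(J*·D) = 78.5/(0.6411 × 2.672) = 45.825523 rev/s
rpm = 60·n = 2749.531354

rpm = 2749.53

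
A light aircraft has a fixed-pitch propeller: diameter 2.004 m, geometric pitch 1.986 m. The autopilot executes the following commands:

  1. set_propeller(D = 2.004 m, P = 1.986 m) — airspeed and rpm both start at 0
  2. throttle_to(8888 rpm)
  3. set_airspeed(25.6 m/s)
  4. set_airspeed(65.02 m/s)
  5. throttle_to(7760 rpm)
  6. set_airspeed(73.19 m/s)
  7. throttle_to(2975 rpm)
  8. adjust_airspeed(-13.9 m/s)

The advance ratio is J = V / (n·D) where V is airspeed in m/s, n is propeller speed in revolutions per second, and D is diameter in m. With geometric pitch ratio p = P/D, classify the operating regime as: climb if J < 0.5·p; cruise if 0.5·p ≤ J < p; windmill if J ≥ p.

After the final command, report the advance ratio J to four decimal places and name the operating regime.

set_propeller: D = 2.004 m, P = 1.986 m (p = P/D = 0.991018); state ← (V=0, rpm=0)
throttle_to(8888): rpm ← 8888
set_airspeed(25.6): V ← 25.6 m/s
set_airspeed(65.02): V ← 65.02 m/s
throttle_to(7760): rpm ← 7760
set_airspeed(73.19): V ← 73.19 m/s
throttle_to(2975): rpm ← 2975
adjust_airspeed(-13.9): V ← 73.19 -13.9 = 59.29 m/s
final state: V = 59.29 m/s, rpm = 2975 → n = rpm/60 = 49.583333 rev/s
J = V / (n·D) = 59.29 / (49.583333 × 2.004) = 0.596689
regime bands: climb J<0.4955 | cruise [0.4955, 0.9910) | windmill J≥0.9910
J = 0.5967 → cruise

J = 0.5967, regime = cruise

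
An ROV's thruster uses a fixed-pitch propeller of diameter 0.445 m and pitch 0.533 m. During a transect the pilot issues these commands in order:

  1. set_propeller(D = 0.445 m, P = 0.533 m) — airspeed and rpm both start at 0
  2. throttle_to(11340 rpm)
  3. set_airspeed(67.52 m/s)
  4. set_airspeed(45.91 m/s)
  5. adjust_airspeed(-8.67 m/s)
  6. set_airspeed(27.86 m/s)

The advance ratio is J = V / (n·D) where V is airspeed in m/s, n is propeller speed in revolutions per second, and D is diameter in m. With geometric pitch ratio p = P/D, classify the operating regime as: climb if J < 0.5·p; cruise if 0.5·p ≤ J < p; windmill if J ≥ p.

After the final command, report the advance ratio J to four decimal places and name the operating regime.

J = 0.3313, regime = climb

set_propeller: D = 0.445 m, P = 0.533 m (p = P/D = 1.197753); state ← (V=0, rpm=0)
throttle_to(11340): rpm ← 11340
set_airspeed(67.52): V ← 67.52 m/s
set_airspeed(45.91): V ← 45.91 m/s
adjust_airspeed(-8.67): V ← 45.91 -8.67 = 37.24 m/s
set_airspeed(27.86): V ← 27.86 m/s
final state: V = 27.86 m/s, rpm = 11340 → n = rpm/60 = 189.000000 rev/s
J = V / (n·D) = 27.86 / (189.000000 × 0.445) = 0.331253
regime bands: climb J<0.5989 | cruise [0.5989, 1.1978) | windmill J≥1.1978
J = 0.3313 → climb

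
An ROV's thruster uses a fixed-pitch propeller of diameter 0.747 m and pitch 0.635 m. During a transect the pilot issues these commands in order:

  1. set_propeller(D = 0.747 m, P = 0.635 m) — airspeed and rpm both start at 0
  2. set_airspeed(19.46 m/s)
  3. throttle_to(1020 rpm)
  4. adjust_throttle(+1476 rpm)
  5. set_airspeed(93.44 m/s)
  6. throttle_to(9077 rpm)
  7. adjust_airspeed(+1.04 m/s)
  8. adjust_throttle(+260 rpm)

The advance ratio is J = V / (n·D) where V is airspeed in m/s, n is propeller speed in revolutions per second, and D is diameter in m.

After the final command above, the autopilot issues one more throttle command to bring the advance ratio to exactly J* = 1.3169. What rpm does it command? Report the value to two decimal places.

set_propeller: D = 0.747 m, P = 0.635 m (p = P/D = 0.850067); state ← (V=0, rpm=0)
set_airspeed(19.46): V ← 19.46 m/s
throttle_to(1020): rpm ← 1020
adjust_throttle(+1476): rpm ← 1020 +1476 = 2496
set_airspeed(93.44): V ← 93.44 m/s
throttle_to(9077): rpm ← 9077
adjust_airspeed(+1.04): V ← 93.44 +1.04 = 94.48 m/s
adjust_throttle(+260): rpm ← 9077 +260 = 9337
final state: V = 94.48 m/s, rpm = 9337 → n = rpm/60 = 155.616667 rev/s
target J* = 1.3169; solve J* = V/(n·D) for n: n = V/(J*·D) = 94.48/(1.3169 × 0.747) = 96.043170 rev/s
rpm = 60·n = 5762.590189

rpm = 5762.59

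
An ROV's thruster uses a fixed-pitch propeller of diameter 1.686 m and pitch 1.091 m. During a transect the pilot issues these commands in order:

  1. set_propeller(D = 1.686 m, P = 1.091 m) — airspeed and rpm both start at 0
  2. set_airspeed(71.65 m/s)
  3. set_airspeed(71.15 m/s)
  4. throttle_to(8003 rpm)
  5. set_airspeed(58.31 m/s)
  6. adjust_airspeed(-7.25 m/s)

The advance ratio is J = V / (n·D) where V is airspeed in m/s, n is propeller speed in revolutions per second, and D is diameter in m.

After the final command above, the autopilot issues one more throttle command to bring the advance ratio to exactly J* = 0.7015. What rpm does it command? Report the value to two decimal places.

set_propeller: D = 1.686 m, P = 1.091 m (p = P/D = 0.647094); state ← (V=0, rpm=0)
set_airspeed(71.65): V ← 71.65 m/s
set_airspeed(71.15): V ← 71.15 m/s
throttle_to(8003): rpm ← 8003
set_airspeed(58.31): V ← 58.31 m/s
adjust_airspeed(-7.25): V ← 58.31 -7.25 = 51.06 m/s
final state: V = 51.06 m/s, rpm = 8003 → n = rpm/60 = 133.383333 rev/s
target J* = 0.7015; solve J* = V/(n·D) for n: n = V/(J*·D) = 51.06/(0.7015 × 1.686) = 43.171344 rev/s
rpm = 60·n = 2590.280614

rpm = 2590.28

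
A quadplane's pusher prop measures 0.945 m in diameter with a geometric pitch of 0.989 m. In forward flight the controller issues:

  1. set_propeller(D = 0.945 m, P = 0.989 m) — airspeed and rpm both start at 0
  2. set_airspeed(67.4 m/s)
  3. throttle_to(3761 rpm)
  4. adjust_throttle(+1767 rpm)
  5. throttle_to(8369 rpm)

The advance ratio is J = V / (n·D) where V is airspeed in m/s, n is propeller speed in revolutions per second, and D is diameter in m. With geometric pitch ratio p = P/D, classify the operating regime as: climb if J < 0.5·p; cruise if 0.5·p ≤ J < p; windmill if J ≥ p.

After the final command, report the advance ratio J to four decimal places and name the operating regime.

J = 0.5113, regime = climb

set_propeller: D = 0.945 m, P = 0.989 m (p = P/D = 1.046561); state ← (V=0, rpm=0)
set_airspeed(67.4): V ← 67.4 m/s
throttle_to(3761): rpm ← 3761
adjust_throttle(+1767): rpm ← 3761 +1767 = 5528
throttle_to(8369): rpm ← 8369
final state: V = 67.4 m/s, rpm = 8369 → n = rpm/60 = 139.483333 rev/s
J = V / (n·D) = 67.4 / (139.483333 × 0.945) = 0.511335
regime bands: climb J<0.5233 | cruise [0.5233, 1.0466) | windmill J≥1.0466
J = 0.5113 → climb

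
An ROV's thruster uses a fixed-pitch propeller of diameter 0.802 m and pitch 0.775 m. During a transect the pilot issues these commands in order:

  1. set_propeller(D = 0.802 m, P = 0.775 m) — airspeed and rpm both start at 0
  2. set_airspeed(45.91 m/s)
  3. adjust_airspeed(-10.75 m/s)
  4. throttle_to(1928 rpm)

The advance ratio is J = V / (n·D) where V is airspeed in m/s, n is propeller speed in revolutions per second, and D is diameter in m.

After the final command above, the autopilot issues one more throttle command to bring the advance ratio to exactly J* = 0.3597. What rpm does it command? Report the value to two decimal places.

rpm = 7312.83

set_propeller: D = 0.802 m, P = 0.775 m (p = P/D = 0.966334); state ← (V=0, rpm=0)
set_airspeed(45.91): V ← 45.91 m/s
adjust_airspeed(-10.75): V ← 45.91 -10.75 = 35.16 m/s
throttle_to(1928): rpm ← 1928
final state: V = 35.16 m/s, rpm = 1928 → n = rpm/60 = 32.133333 rev/s
target J* = 0.3597; solve J* = V/(n·D) for n: n = V/(J*·D) = 35.16/(0.3597 × 0.802) = 121.880453 rev/s
rpm = 60·n = 7312.827190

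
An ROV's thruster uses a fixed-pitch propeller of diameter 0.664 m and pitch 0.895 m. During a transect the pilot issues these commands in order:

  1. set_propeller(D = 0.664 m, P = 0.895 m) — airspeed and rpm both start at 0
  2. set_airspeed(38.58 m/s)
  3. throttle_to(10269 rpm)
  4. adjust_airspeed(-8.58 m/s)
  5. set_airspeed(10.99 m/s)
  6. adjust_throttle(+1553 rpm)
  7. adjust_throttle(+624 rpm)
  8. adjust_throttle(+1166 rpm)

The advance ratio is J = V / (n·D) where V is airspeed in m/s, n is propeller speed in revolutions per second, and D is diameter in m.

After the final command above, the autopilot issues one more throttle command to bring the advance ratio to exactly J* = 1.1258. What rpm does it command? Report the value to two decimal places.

rpm = 882.10

set_propeller: D = 0.664 m, P = 0.895 m (p = P/D = 1.347892); state ← (V=0, rpm=0)
set_airspeed(38.58): V ← 38.58 m/s
throttle_to(10269): rpm ← 10269
adjust_airspeed(-8.58): V ← 38.58 -8.58 = 30 m/s
set_airspeed(10.99): V ← 10.99 m/s
adjust_throttle(+1553): rpm ← 10269 +1553 = 11822
adjust_throttle(+624): rpm ← 11822 +624 = 12446
adjust_throttle(+1166): rpm ← 12446 +1166 = 13612
final state: V = 10.99 m/s, rpm = 13612 → n = rpm/60 = 226.866667 rev/s
target J* = 1.1258; solve J* = V/(n·D) for n: n = V/(J*·D) = 10.99/(1.1258 × 0.664) = 14.701727 rev/s
rpm = 60·n = 882.103650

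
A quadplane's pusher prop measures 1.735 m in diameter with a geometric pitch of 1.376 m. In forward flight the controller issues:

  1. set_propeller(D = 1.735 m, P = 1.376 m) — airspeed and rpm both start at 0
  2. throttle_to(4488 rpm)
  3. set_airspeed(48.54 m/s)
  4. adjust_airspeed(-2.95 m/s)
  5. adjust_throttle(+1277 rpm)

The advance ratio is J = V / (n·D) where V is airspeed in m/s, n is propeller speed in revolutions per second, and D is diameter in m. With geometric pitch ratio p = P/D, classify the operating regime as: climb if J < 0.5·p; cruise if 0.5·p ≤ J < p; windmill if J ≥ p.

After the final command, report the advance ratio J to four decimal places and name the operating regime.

set_propeller: D = 1.735 m, P = 1.376 m (p = P/D = 0.793084); state ← (V=0, rpm=0)
throttle_to(4488): rpm ← 4488
set_airspeed(48.54): V ← 48.54 m/s
adjust_airspeed(-2.95): V ← 48.54 -2.95 = 45.59 m/s
adjust_throttle(+1277): rpm ← 4488 +1277 = 5765
final state: V = 45.59 m/s, rpm = 5765 → n = rpm/60 = 96.083333 rev/s
J = V / (n·D) = 45.59 / (96.083333 × 1.735) = 0.273478
regime bands: climb J<0.3965 | cruise [0.3965, 0.7931) | windmill J≥0.7931
J = 0.2735 → climb

J = 0.2735, regime = climb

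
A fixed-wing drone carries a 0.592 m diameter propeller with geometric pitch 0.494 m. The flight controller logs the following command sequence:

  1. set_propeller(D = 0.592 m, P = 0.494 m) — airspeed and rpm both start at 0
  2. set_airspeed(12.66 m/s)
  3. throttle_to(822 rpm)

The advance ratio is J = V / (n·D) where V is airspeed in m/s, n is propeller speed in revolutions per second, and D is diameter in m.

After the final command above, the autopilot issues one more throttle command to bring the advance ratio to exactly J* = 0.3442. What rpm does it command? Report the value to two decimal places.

rpm = 3727.80

set_propeller: D = 0.592 m, P = 0.494 m (p = P/D = 0.834459); state ← (V=0, rpm=0)
set_airspeed(12.66): V ← 12.66 m/s
throttle_to(822): rpm ← 822
final state: V = 12.66 m/s, rpm = 822 → n = rpm/60 = 13.700000 rev/s
target J* = 0.3442; solve J* = V/(n·D) for n: n = V/(J*·D) = 12.66/(0.3442 × 0.592) = 62.129968 rev/s
rpm = 60·n = 3727.798106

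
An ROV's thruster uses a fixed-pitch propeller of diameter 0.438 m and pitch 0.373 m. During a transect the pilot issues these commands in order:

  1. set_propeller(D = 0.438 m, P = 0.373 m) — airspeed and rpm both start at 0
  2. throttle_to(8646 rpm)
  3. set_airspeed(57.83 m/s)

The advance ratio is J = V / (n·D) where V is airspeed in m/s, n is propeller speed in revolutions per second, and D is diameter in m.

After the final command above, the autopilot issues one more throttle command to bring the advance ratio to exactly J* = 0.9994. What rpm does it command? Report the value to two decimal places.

set_propeller: D = 0.438 m, P = 0.373 m (p = P/D = 0.851598); state ← (V=0, rpm=0)
throttle_to(8646): rpm ← 8646
set_airspeed(57.83): V ← 57.83 m/s
final state: V = 57.83 m/s, rpm = 8646 → n = rpm/60 = 144.100000 rev/s
target J* = 0.9994; solve J* = V/(n·D) for n: n = V/(J*·D) = 57.83/(0.9994 × 0.438) = 132.111230 rev/s
rpm = 60·n = 7926.673813

rpm = 7926.67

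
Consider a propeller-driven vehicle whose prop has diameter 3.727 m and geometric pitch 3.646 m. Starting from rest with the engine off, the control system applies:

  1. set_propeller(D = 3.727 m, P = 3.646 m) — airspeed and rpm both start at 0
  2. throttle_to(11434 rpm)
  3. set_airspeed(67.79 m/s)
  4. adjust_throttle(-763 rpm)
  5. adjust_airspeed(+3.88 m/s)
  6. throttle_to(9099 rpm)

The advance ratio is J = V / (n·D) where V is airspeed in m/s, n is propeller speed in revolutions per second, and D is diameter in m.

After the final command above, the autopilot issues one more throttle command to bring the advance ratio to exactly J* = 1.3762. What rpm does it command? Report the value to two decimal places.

rpm = 838.39

set_propeller: D = 3.727 m, P = 3.646 m (p = P/D = 0.978267); state ← (V=0, rpm=0)
throttle_to(11434): rpm ← 11434
set_airspeed(67.79): V ← 67.79 m/s
adjust_throttle(-763): rpm ← 11434 -763 = 10671
adjust_airspeed(+3.88): V ← 67.79 +3.88 = 71.67 m/s
throttle_to(9099): rpm ← 9099
final state: V = 71.67 m/s, rpm = 9099 → n = rpm/60 = 151.650000 rev/s
target J* = 1.3762; solve J* = V/(n·D) for n: n = V/(J*·D) = 71.67/(1.3762 × 3.727) = 13.973219 rev/s
rpm = 60·n = 838.393125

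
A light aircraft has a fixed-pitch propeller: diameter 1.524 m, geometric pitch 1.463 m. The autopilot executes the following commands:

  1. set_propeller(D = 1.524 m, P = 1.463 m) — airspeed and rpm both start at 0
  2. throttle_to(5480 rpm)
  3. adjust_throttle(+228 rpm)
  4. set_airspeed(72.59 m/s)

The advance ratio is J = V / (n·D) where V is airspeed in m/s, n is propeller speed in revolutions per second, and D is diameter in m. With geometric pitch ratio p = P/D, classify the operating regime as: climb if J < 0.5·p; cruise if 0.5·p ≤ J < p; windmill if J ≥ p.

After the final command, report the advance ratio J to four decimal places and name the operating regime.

set_propeller: D = 1.524 m, P = 1.463 m (p = P/D = 0.959974); state ← (V=0, rpm=0)
throttle_to(5480): rpm ← 5480
adjust_throttle(+228): rpm ← 5480 +228 = 5708
set_airspeed(72.59): V ← 72.59 m/s
final state: V = 72.59 m/s, rpm = 5708 → n = rpm/60 = 95.133333 rev/s
J = V / (n·D) = 72.59 / (95.133333 × 1.524) = 0.500679
regime bands: climb J<0.4800 | cruise [0.4800, 0.9600) | windmill J≥0.9600
J = 0.5007 → cruise

J = 0.5007, regime = cruise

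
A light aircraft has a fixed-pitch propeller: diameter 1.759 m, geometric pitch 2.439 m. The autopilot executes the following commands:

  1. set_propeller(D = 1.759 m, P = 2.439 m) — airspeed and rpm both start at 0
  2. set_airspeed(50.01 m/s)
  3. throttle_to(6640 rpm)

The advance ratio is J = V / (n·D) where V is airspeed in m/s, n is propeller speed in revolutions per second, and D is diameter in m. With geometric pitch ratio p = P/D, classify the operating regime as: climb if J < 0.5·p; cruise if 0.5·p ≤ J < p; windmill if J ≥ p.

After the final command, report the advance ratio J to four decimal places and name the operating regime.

set_propeller: D = 1.759 m, P = 2.439 m (p = P/D = 1.386583); state ← (V=0, rpm=0)
set_airspeed(50.01): V ← 50.01 m/s
throttle_to(6640): rpm ← 6640
final state: V = 50.01 m/s, rpm = 6640 → n = rpm/60 = 110.666667 rev/s
J = V / (n·D) = 50.01 / (110.666667 × 1.759) = 0.256906
regime bands: climb J<0.6933 | cruise [0.6933, 1.3866) | windmill J≥1.3866
J = 0.2569 → climb

J = 0.2569, regime = climb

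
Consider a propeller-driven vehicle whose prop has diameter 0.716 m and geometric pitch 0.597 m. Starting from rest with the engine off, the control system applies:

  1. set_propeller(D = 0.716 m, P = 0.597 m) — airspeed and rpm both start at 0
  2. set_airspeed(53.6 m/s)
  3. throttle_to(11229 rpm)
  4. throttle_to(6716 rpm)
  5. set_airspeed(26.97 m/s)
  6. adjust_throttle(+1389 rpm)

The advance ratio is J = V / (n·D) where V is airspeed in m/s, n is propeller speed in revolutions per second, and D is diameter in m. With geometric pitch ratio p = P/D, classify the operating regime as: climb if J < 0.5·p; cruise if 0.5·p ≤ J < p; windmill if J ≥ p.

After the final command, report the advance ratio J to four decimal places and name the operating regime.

J = 0.2788, regime = climb

set_propeller: D = 0.716 m, P = 0.597 m (p = P/D = 0.833799); state ← (V=0, rpm=0)
set_airspeed(53.6): V ← 53.6 m/s
throttle_to(11229): rpm ← 11229
throttle_to(6716): rpm ← 6716
set_airspeed(26.97): V ← 26.97 m/s
adjust_throttle(+1389): rpm ← 6716 +1389 = 8105
final state: V = 26.97 m/s, rpm = 8105 → n = rpm/60 = 135.083333 rev/s
J = V / (n·D) = 26.97 / (135.083333 × 0.716) = 0.278847
regime bands: climb J<0.4169 | cruise [0.4169, 0.8338) | windmill J≥0.8338
J = 0.2788 → climb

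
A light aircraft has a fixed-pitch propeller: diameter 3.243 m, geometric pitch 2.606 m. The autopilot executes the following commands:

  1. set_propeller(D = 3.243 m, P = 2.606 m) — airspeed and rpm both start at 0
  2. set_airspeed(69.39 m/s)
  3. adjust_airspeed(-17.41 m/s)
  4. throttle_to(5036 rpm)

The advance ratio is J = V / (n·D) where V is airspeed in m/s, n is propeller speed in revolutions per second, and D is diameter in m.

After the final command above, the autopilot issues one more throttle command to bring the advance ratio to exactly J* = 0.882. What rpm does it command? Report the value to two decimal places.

set_propeller: D = 3.243 m, P = 2.606 m (p = P/D = 0.803577); state ← (V=0, rpm=0)
set_airspeed(69.39): V ← 69.39 m/s
adjust_airspeed(-17.41): V ← 69.39 -17.41 = 51.98 m/s
throttle_to(5036): rpm ← 5036
final state: V = 51.98 m/s, rpm = 5036 → n = rpm/60 = 83.933333 rev/s
target J* = 0.882; solve J* = V/(n·D) for n: n = V/(J*·D) = 51.98/(0.882 × 3.243) = 18.172754 rev/s
rpm = 60·n = 1090.365224

rpm = 1090.37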